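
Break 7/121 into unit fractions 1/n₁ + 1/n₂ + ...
1/18 + 1/436 + 1/474804

Greedy algorithm:
7/121: ceiling(121/7) = 18, use 1/18
5/2178: ceiling(2178/5) = 436, use 1/436
1/474804: ceiling(474804/1) = 474804, use 1/474804
Result: 7/121 = 1/18 + 1/436 + 1/474804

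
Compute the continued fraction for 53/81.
[0; 1, 1, 1, 8, 3]

Euclidean algorithm steps:
53 = 0 × 81 + 53
81 = 1 × 53 + 28
53 = 1 × 28 + 25
28 = 1 × 25 + 3
25 = 8 × 3 + 1
3 = 3 × 1 + 0
Continued fraction: [0; 1, 1, 1, 8, 3]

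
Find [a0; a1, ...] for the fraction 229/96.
[2; 2, 1, 1, 2, 7]

Euclidean algorithm steps:
229 = 2 × 96 + 37
96 = 2 × 37 + 22
37 = 1 × 22 + 15
22 = 1 × 15 + 7
15 = 2 × 7 + 1
7 = 7 × 1 + 0
Continued fraction: [2; 2, 1, 1, 2, 7]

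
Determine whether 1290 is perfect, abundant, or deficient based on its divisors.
abundant

Proper divisors of 1290: sum = 1 + 2 + 3 + 5 + 6 + 10 + 15 + 30 + 43 + 86 + 129 + 215 + 258 + 430 + 645 = 1878
Since 1878 > 1290, 1290 is abundant.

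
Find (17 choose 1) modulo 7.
3

Using Lucas' theorem:
Write n=17 and k=1 in base 7:
n in base 7: [2, 3]
k in base 7: [0, 1]
C(17,1) mod 7 = ∏ C(n_i, k_i) mod 7
Digit binomials (mod 7): C(2,0) = 1; C(3,1) = 3
Product: 1 × 3 = 3 ≡ 3 (mod 7)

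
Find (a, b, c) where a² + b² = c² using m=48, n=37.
(935, 3552, 3673)

Euclid's formula: a = m² - n², b = 2mn, c = m² + n²
m = 48, n = 37
a = 48² - 37² = 2304 - 1369 = 935
b = 2 × 48 × 37 = 3552
c = 48² + 37² = 2304 + 1369 = 3673
Verification: 935² + 3552² = 874225 + 12616704 = 13490929 = 3673² ✓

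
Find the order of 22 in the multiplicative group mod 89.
22

89 is prime, so ord(22) divides φ(89) = 88.
Divisors of 88: 1, 2, 4, 8, 11, 22, 44, 88.
Repeated squaring: 22^1 ≡ 22, 22^2 ≡ 39, 22^4 ≡ 8, 22^8 ≡ 64, 22^16 ≡ 2, 22^32 ≡ 4, 22^64 ≡ 16 (mod 89).
Test 22^d mod 89 for each divisor d in increasing order:
22^1 ≡ 22
22^2 ≡ 39
22^4 ≡ 8
22^8 ≡ 64
22^11 = 22^8·22^2·22^1 ≡ 88
22^22 = 22^16·22^4·22^2 ≡ 1  ← first divisor giving 1
The order is 22.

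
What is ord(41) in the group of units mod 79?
26

79 is prime, so ord(41) divides φ(79) = 78.
Divisors of 78: 1, 2, 3, 6, 13, 26, 39, 78.
Repeated squaring: 41^1 ≡ 41, 41^2 ≡ 22, 41^4 ≡ 10, 41^8 ≡ 21, 41^16 ≡ 46, 41^32 ≡ 62, 41^64 ≡ 52 (mod 79).
Test 41^d mod 79 for each divisor d in increasing order:
41^1 ≡ 41
41^2 ≡ 22
41^3 = 41^2·41^1 ≡ 33
41^6 = 41^4·41^2 ≡ 62
41^13 = 41^8·41^4·41^1 ≡ 78
41^26 = 41^16·41^8·41^2 ≡ 1  ← first divisor giving 1
The order is 26.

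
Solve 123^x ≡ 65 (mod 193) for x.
106

Baby-step giant-step with step n = ⌈√193⌉ = 14.
Baby steps 123^j mod 193 (j:value) for j=0..13: 0:1, 1:123, 2:75, 3:154, 4:28, 5:163, 6:170, 7:66, 8:12, 9:125, 10:128, 11:111, 12:143, 13:26.
Giant-step multiplier: 123^(-14) ≡ 123^(192-14) = 123^178 ≡ 93 (mod 193).
Giant steps γ_i = 65·93^i mod 193: γ_0=65, γ_1=62, γ_2=169, γ_3=84, γ_4=92, γ_5=64, γ_6=162, γ_7=12 (in table at j=8).
x = i·n + j = 7·14 + 8 = 106.
Check: 123^106 ≡ 65 (mod 193).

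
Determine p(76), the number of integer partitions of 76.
9289091

p(n) counts ways to write n as a sum of positive integers (order ignored).
Euler's pentagonal recurrence: p(k) = p(k-1) + p(k-2) - p(k-5) - p(k-7) + p(k-12) + p(k-15) - ... (offsets j(3j∓1)/2, signs ++--, p(0)=1, p(<0)=0).
DP table for k = 0..75: p(0)=1, p(1)=1, p(2)=2, p(3)=3, p(4)=5, p(5)=7, p(6)=11, p(7)=15, p(8)=22, p(9)=30, p(10)=42, p(11)=56, p(12)=77, p(13)=101, p(14)=135, p(15)=176, p(16)=231, p(17)=297, p(18)=385, p(19)=490, p(20)=627, p(21)=792, p(22)=1002, p(23)=1255, p(24)=1575, p(25)=1958, p(26)=2436, p(27)=3010, p(28)=3718, p(29)=4565, p(30)=5604, p(31)=6842, p(32)=8349, p(33)=10143, p(34)=12310, p(35)=14883, p(36)=17977, p(37)=21637, p(38)=26015, p(39)=31185, p(40)=37338, p(41)=44583, p(42)=53174, p(43)=63261, p(44)=75175, p(45)=89134, p(46)=105558, p(47)=124754, p(48)=147273, p(49)=173525, p(50)=204226, p(51)=239943, p(52)=281589, p(53)=329931, p(54)=386155, p(55)=451276, p(56)=526823, p(57)=614154, p(58)=715220, p(59)=831820, p(60)=966467, p(61)=1121505, p(62)=1300156, p(63)=1505499, p(64)=1741630, p(65)=2012558, p(66)=2323520, p(67)=2679689, p(68)=3087735, p(69)=3554345, p(70)=4087968, p(71)=4697205, p(72)=5392783, p(73)=6185689, p(74)=7089500, p(75)=8118264.
Final step: p(76) = p(75) + p(74) - p(71) - p(69) + p(64) + p(61) - p(54) - p(50) + p(41) + p(36) - p(25) - p(19) + p(6)
= 8118264 + 7089500 - 4697205 - 3554345 + 1741630 + 1121505 - 386155 - 204226 + 44583 + 17977 - 1958 - 490 + 11
= 9289091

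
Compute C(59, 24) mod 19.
0

Using Lucas' theorem:
Write n=59 and k=24 in base 19:
n in base 19: [3, 2]
k in base 19: [1, 5]
C(59,24) mod 19 = ∏ C(n_i, k_i) mod 19
Digit binomials (mod 19): C(3,1) = 3; C(2,5) = 0 (k_i > n_i)
Product: 3 × 0 = 0 ≡ 0 (mod 19)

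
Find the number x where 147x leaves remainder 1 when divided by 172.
55

gcd(147, 172) = 1, so the inverse exists.
Extended Euclidean algorithm on (172, 147):
172 = 1 × 147 + 25  ⟹  25 = (1)·172 + (-1)·147
147 = 5 × 25 + 22  ⟹  22 = (-5)·172 + (6)·147
25 = 1 × 22 + 3  ⟹  3 = (6)·172 + (-7)·147
22 = 7 × 3 + 1  ⟹  1 = (-47)·172 + (55)·147
So (55)·147 ≡ 1 (mod 172), i.e. 147^(-1) ≡ 55 (mod 172).
Check: 147 × 55 = 8085 ≡ 1 (mod 172)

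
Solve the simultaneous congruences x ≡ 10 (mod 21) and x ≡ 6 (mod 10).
136

Using Chinese Remainder Theorem:
M = 21 × 10 = 210
M1 = 10, M2 = 21
y1 = 10^(-1) mod 21 = 19
y2 = 21^(-1) mod 10 = 1
x = (10×10×19 + 6×21×1) mod 210 = 136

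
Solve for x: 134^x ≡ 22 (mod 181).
81

Baby-step giant-step with step n = ⌈√181⌉ = 14.
Baby steps 134^j mod 181 (j:value) for j=0..13: 0:1, 1:134, 2:37, 3:71, 4:102, 5:93, 6:154, 7:2, 8:87, 9:74, 10:142, 11:23, 12:5, 13:127.
Giant-step multiplier: 134^(-14) ≡ 134^(180-14) = 134^166 ≡ 136 (mod 181).
Giant steps γ_i = 22·136^i mod 181: γ_0=22, γ_1=96, γ_2=24, γ_3=6, γ_4=92, γ_5=23 (in table at j=11).
x = i·n + j = 5·14 + 11 = 81.
Check: 134^81 ≡ 22 (mod 181).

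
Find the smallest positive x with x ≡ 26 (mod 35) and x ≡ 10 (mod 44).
1286

Using Chinese Remainder Theorem:
M = 35 × 44 = 1540
M1 = 44, M2 = 35
y1 = 44^(-1) mod 35 = 4
y2 = 35^(-1) mod 44 = 39
x = (26×44×4 + 10×35×39) mod 1540 = 1286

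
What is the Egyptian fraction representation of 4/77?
1/20 + 1/514 + 1/395780

Greedy algorithm:
4/77: ceiling(77/4) = 20, use 1/20
3/1540: ceiling(1540/3) = 514, use 1/514
1/395780: ceiling(395780/1) = 395780, use 1/395780
Result: 4/77 = 1/20 + 1/514 + 1/395780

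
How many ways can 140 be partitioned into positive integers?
15065878135

p(n) counts ways to write n as a sum of positive integers (order ignored).
Euler's pentagonal recurrence: p(k) = p(k-1) + p(k-2) - p(k-5) - p(k-7) + p(k-12) + p(k-15) - ... (offsets j(3j∓1)/2, signs ++--, p(0)=1, p(<0)=0).
DP table for k = 0..139: p(0)=1, p(1)=1, p(2)=2, p(3)=3, p(4)=5, p(5)=7, p(6)=11, p(7)=15, p(8)=22, p(9)=30, p(10)=42, p(11)=56, p(12)=77, p(13)=101, p(14)=135, p(15)=176, p(16)=231, p(17)=297, p(18)=385, p(19)=490, p(20)=627, p(21)=792, p(22)=1002, p(23)=1255, p(24)=1575, p(25)=1958, p(26)=2436, p(27)=3010, p(28)=3718, p(29)=4565, p(30)=5604, p(31)=6842, p(32)=8349, p(33)=10143, p(34)=12310, p(35)=14883, p(36)=17977, p(37)=21637, p(38)=26015, p(39)=31185, p(40)=37338, p(41)=44583, p(42)=53174, p(43)=63261, p(44)=75175, p(45)=89134, p(46)=105558, p(47)=124754, p(48)=147273, p(49)=173525, p(50)=204226, p(51)=239943, p(52)=281589, p(53)=329931, p(54)=386155, p(55)=451276, p(56)=526823, p(57)=614154, p(58)=715220, p(59)=831820, p(60)=966467, p(61)=1121505, p(62)=1300156, p(63)=1505499, p(64)=1741630, p(65)=2012558, p(66)=2323520, p(67)=2679689, p(68)=3087735, p(69)=3554345, p(70)=4087968, p(71)=4697205, p(72)=5392783, p(73)=6185689, p(74)=7089500, p(75)=8118264, p(76)=9289091, p(77)=10619863, p(78)=12132164, p(79)=13848650, p(80)=15796476, p(81)=18004327, p(82)=20506255, p(83)=23338469, p(84)=26543660, p(85)=30167357, p(86)=34262962, p(87)=38887673, p(88)=44108109, p(89)=49995925, p(90)=56634173, p(91)=64112359, p(92)=72533807, p(93)=82010177, p(94)=92669720, p(95)=104651419, p(96)=118114304, p(97)=133230930, p(98)=150198136, p(99)=169229875, p(100)=190569292, p(101)=214481126, p(102)=241265379, p(103)=271248950, p(104)=304801365, p(105)=342325709, p(106)=384276336, p(107)=431149389, p(108)=483502844, p(109)=541946240, p(110)=607163746, p(111)=679903203, p(112)=761002156, p(113)=851376628, p(114)=952050665, p(115)=1064144451, p(116)=1188908248, p(117)=1327710076, p(118)=1482074143, p(119)=1653668665, p(120)=1844349560, p(121)=2056148051, p(122)=2291320912, p(123)=2552338241, p(124)=2841940500, p(125)=3163127352, p(126)=3519222692, p(127)=3913864295, p(128)=4351078600, p(129)=4835271870, p(130)=5371315400, p(131)=5964539504, p(132)=6620830889, p(133)=7346629512, p(134)=8149040695, p(135)=9035836076, p(136)=10015581680, p(137)=11097645016, p(138)=12292341831, p(139)=13610949895.
Final step: p(140) = p(139) + p(138) - p(135) - p(133) + p(128) + p(125) - p(118) - p(114) + p(105) + p(100) - p(89) - p(83) + p(70) + p(63) - p(48) - p(40) + p(23) + p(14)
= 13610949895 + 12292341831 - 9035836076 - 7346629512 + 4351078600 + 3163127352 - 1482074143 - 952050665 + 342325709 + 190569292 - 49995925 - 23338469 + 4087968 + 1505499 - 147273 - 37338 + 1255 + 135
= 15065878135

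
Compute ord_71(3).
35

71 is prime, so ord(3) divides φ(71) = 70.
Divisors of 70: 1, 2, 5, 7, 10, 14, 35, 70.
Repeated squaring: 3^1 ≡ 3, 3^2 ≡ 9, 3^4 ≡ 10, 3^8 ≡ 29, 3^16 ≡ 60, 3^32 ≡ 50, 3^64 ≡ 15 (mod 71).
Test 3^d mod 71 for each divisor d in increasing order:
3^1 ≡ 3
3^2 ≡ 9
3^5 = 3^4·3^1 ≡ 30
3^7 = 3^4·3^2·3^1 ≡ 57
3^10 = 3^8·3^2 ≡ 48
3^14 = 3^8·3^4·3^2 ≡ 54
3^35 = 3^32·3^2·3^1 ≡ 1  ← first divisor giving 1
The order is 35.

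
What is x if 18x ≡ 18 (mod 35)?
x ≡ 1 (mod 35)

gcd(18, 35) = 1, which divides 18, so solutions exist.
Find 18^(-1) mod 35 by the extended Euclidean algorithm:
35 = 1 × 18 + 17  ⟹  17 = (1)·35 + (-1)·18
18 = 1 × 17 + 1  ⟹  1 = (-1)·35 + (2)·18
So (2)·18 ≡ 1 (mod 35), i.e. 18^(-1) ≡ 2 (mod 35).
x ≡ 2 × 18 = 36 ≡ 1 (mod 35).
Check: 18 × 1 = 18 ≡ 18 (mod 35).
Unique solution: x ≡ 1 (mod 35)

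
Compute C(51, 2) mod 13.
1

Using Lucas' theorem:
Write n=51 and k=2 in base 13:
n in base 13: [3, 12]
k in base 13: [0, 2]
C(51,2) mod 13 = ∏ C(n_i, k_i) mod 13
Digit binomials (mod 13): C(3,0) = 1; C(12,2) = 66 ≡ 1
Product: 1 × 1 = 1 ≡ 1 (mod 13)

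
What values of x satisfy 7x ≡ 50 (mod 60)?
x ≡ 50 (mod 60)

gcd(7, 60) = 1, which divides 50, so solutions exist.
Find 7^(-1) mod 60 by the extended Euclidean algorithm:
60 = 8 × 7 + 4  ⟹  4 = (1)·60 + (-8)·7
7 = 1 × 4 + 3  ⟹  3 = (-1)·60 + (9)·7
4 = 1 × 3 + 1  ⟹  1 = (2)·60 + (-17)·7
So (-17)·7 ≡ 1 (mod 60), i.e. 7^(-1) ≡ -17 ≡ 43 (mod 60).
x ≡ 43 × 50 = 2150 ≡ 50 (mod 60).
Check: 7 × 50 = 350 ≡ 50 (mod 60).
Unique solution: x ≡ 50 (mod 60)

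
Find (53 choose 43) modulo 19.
1

Using Lucas' theorem:
Write n=53 and k=43 in base 19:
n in base 19: [2, 15]
k in base 19: [2, 5]
C(53,43) mod 19 = ∏ C(n_i, k_i) mod 19
Digit binomials (mod 19): C(2,2) = 1; C(15,5) = 3003 ≡ 1
Product: 1 × 1 = 1 ≡ 1 (mod 19)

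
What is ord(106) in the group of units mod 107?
2

107 is prime, so ord(106) divides φ(107) = 106.
Divisors of 106: 1, 2, 53, 106.
Repeated squaring: 106^1 ≡ 106, 106^2 ≡ 1, 106^4 ≡ 1, 106^8 ≡ 1, 106^16 ≡ 1, 106^32 ≡ 1, 106^64 ≡ 1 (mod 107).
Test 106^d mod 107 for each divisor d in increasing order:
106^1 ≡ 106
106^2 ≡ 1  ← first divisor giving 1
The order is 2.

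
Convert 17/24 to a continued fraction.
[0; 1, 2, 2, 3]

Euclidean algorithm steps:
17 = 0 × 24 + 17
24 = 1 × 17 + 7
17 = 2 × 7 + 3
7 = 2 × 3 + 1
3 = 3 × 1 + 0
Continued fraction: [0; 1, 2, 2, 3]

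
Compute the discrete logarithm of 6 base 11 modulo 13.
11

Baby-step giant-step with step n = ⌈√13⌉ = 4.
Baby steps 11^j mod 13 (j:value) for j=0..3: 0:1, 1:11, 2:4, 3:5.
Giant-step multiplier: 11^(-4) ≡ 11^(12-4) = 11^8 ≡ 9 (mod 13).
Giant steps γ_i = 6·9^i mod 13: γ_0=6, γ_1=2, γ_2=5 (in table at j=3).
x = i·n + j = 2·4 + 3 = 11.
Check: 11^11 ≡ 6 (mod 13).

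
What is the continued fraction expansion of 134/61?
[2; 5, 12]

Euclidean algorithm steps:
134 = 2 × 61 + 12
61 = 5 × 12 + 1
12 = 12 × 1 + 0
Continued fraction: [2; 5, 12]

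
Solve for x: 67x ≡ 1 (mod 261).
187

gcd(67, 261) = 1, so the inverse exists.
Extended Euclidean algorithm on (261, 67):
261 = 3 × 67 + 60  ⟹  60 = (1)·261 + (-3)·67
67 = 1 × 60 + 7  ⟹  7 = (-1)·261 + (4)·67
60 = 8 × 7 + 4  ⟹  4 = (9)·261 + (-35)·67
7 = 1 × 4 + 3  ⟹  3 = (-10)·261 + (39)·67
4 = 1 × 3 + 1  ⟹  1 = (19)·261 + (-74)·67
So (-74)·67 ≡ 1 (mod 261), i.e. 67^(-1) ≡ -74 ≡ 187 (mod 261).
Check: 67 × 187 = 12529 ≡ 1 (mod 261)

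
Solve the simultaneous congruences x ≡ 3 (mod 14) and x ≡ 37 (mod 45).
577

Using Chinese Remainder Theorem:
M = 14 × 45 = 630
M1 = 45, M2 = 14
y1 = 45^(-1) mod 14 = 5
y2 = 14^(-1) mod 45 = 29
x = (3×45×5 + 37×14×29) mod 630 = 577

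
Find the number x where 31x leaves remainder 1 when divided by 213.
55

gcd(31, 213) = 1, so the inverse exists.
Extended Euclidean algorithm on (213, 31):
213 = 6 × 31 + 27  ⟹  27 = (1)·213 + (-6)·31
31 = 1 × 27 + 4  ⟹  4 = (-1)·213 + (7)·31
27 = 6 × 4 + 3  ⟹  3 = (7)·213 + (-48)·31
4 = 1 × 3 + 1  ⟹  1 = (-8)·213 + (55)·31
So (55)·31 ≡ 1 (mod 213), i.e. 31^(-1) ≡ 55 (mod 213).
Check: 31 × 55 = 1705 ≡ 1 (mod 213)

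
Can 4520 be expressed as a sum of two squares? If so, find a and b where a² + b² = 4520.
26² + 62² (a=26, b=62)

Factorization: 4520 = 2^3 × 5 × 113
By Fermat: n is sum of two squares iff every prime p ≡ 3 (mod 4) appears to even power.
All primes ≡ 3 (mod 4) appear to even power.
Search a = 0, 1, 2, … for 4520 - a² a perfect square: first hit at a = 26: 4520 - 676 = 3844 = 62².
4520 = 26² + 62² = 676 + 3844 ✓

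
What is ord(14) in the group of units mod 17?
16

17 is prime, so ord(14) divides φ(17) = 16.
Divisors of 16: 1, 2, 4, 8, 16.
Repeated squaring: 14^1 ≡ 14, 14^2 ≡ 9, 14^4 ≡ 13, 14^8 ≡ 16, 14^16 ≡ 1 (mod 17).
Test 14^d mod 17 for each divisor d in increasing order:
14^1 ≡ 14
14^2 ≡ 9
14^4 ≡ 13
14^8 ≡ 16
14^16 ≡ 1  ← first divisor giving 1
The order is 16.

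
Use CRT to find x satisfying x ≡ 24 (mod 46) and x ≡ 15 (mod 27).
852

Using Chinese Remainder Theorem:
M = 46 × 27 = 1242
M1 = 27, M2 = 46
y1 = 27^(-1) mod 46 = 29
y2 = 46^(-1) mod 27 = 10
x = (24×27×29 + 15×46×10) mod 1242 = 852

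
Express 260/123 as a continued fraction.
[2; 8, 1, 3, 1, 2]

Euclidean algorithm steps:
260 = 2 × 123 + 14
123 = 8 × 14 + 11
14 = 1 × 11 + 3
11 = 3 × 3 + 2
3 = 1 × 2 + 1
2 = 2 × 1 + 0
Continued fraction: [2; 8, 1, 3, 1, 2]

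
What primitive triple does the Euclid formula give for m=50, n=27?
(1771, 2700, 3229)

Euclid's formula: a = m² - n², b = 2mn, c = m² + n²
m = 50, n = 27
a = 50² - 27² = 2500 - 729 = 1771
b = 2 × 50 × 27 = 2700
c = 50² + 27² = 2500 + 729 = 3229
Verification: 1771² + 2700² = 3136441 + 7290000 = 10426441 = 3229² ✓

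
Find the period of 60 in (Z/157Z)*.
156

157 is prime, so ord(60) divides φ(157) = 156.
Divisors of 156: 1, 2, 3, 4, 6, 12, 13, 26, 39, 52, 78, 156.
Repeated squaring: 60^1 ≡ 60, 60^2 ≡ 146, 60^4 ≡ 121, 60^8 ≡ 40, 60^16 ≡ 30, 60^32 ≡ 115, 60^64 ≡ 37, 60^128 ≡ 113 (mod 157).
Test 60^d mod 157 for each divisor d in increasing order:
60^1 ≡ 60
60^2 ≡ 146
60^3 = 60^2·60^1 ≡ 125
60^4 ≡ 121
60^6 = 60^4·60^2 ≡ 82
60^12 = 60^8·60^4 ≡ 130
60^13 = 60^8·60^4·60^1 ≡ 107
60^26 = 60^16·60^8·60^2 ≡ 145
60^39 = 60^32·60^4·60^2·60^1 ≡ 129
60^52 = 60^32·60^16·60^4 ≡ 144
60^78 = 60^64·60^8·60^4·60^2 ≡ 156
60^156 = 60^128·60^16·60^8·60^4 ≡ 1  ← first divisor giving 1
The order is 156.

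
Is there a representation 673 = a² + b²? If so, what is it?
12² + 23² (a=12, b=23)

Factorization: 673 = 673
By Fermat: n is sum of two squares iff every prime p ≡ 3 (mod 4) appears to even power.
All primes ≡ 3 (mod 4) appear to even power.
Search a = 0, 1, 2, … for 673 - a² a perfect square: first hit at a = 12: 673 - 144 = 529 = 23².
673 = 12² + 23² = 144 + 529 ✓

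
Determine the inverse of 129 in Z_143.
51

gcd(129, 143) = 1, so the inverse exists.
Extended Euclidean algorithm on (143, 129):
143 = 1 × 129 + 14  ⟹  14 = (1)·143 + (-1)·129
129 = 9 × 14 + 3  ⟹  3 = (-9)·143 + (10)·129
14 = 4 × 3 + 2  ⟹  2 = (37)·143 + (-41)·129
3 = 1 × 2 + 1  ⟹  1 = (-46)·143 + (51)·129
So (51)·129 ≡ 1 (mod 143), i.e. 129^(-1) ≡ 51 (mod 143).
Check: 129 × 51 = 6579 ≡ 1 (mod 143)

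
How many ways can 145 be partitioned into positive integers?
24908858009

p(n) counts ways to write n as a sum of positive integers (order ignored).
Euler's pentagonal recurrence: p(k) = p(k-1) + p(k-2) - p(k-5) - p(k-7) + p(k-12) + p(k-15) - ... (offsets j(3j∓1)/2, signs ++--, p(0)=1, p(<0)=0).
DP table for k = 0..144: p(0)=1, p(1)=1, p(2)=2, p(3)=3, p(4)=5, p(5)=7, p(6)=11, p(7)=15, p(8)=22, p(9)=30, p(10)=42, p(11)=56, p(12)=77, p(13)=101, p(14)=135, p(15)=176, p(16)=231, p(17)=297, p(18)=385, p(19)=490, p(20)=627, p(21)=792, p(22)=1002, p(23)=1255, p(24)=1575, p(25)=1958, p(26)=2436, p(27)=3010, p(28)=3718, p(29)=4565, p(30)=5604, p(31)=6842, p(32)=8349, p(33)=10143, p(34)=12310, p(35)=14883, p(36)=17977, p(37)=21637, p(38)=26015, p(39)=31185, p(40)=37338, p(41)=44583, p(42)=53174, p(43)=63261, p(44)=75175, p(45)=89134, p(46)=105558, p(47)=124754, p(48)=147273, p(49)=173525, p(50)=204226, p(51)=239943, p(52)=281589, p(53)=329931, p(54)=386155, p(55)=451276, p(56)=526823, p(57)=614154, p(58)=715220, p(59)=831820, p(60)=966467, p(61)=1121505, p(62)=1300156, p(63)=1505499, p(64)=1741630, p(65)=2012558, p(66)=2323520, p(67)=2679689, p(68)=3087735, p(69)=3554345, p(70)=4087968, p(71)=4697205, p(72)=5392783, p(73)=6185689, p(74)=7089500, p(75)=8118264, p(76)=9289091, p(77)=10619863, p(78)=12132164, p(79)=13848650, p(80)=15796476, p(81)=18004327, p(82)=20506255, p(83)=23338469, p(84)=26543660, p(85)=30167357, p(86)=34262962, p(87)=38887673, p(88)=44108109, p(89)=49995925, p(90)=56634173, p(91)=64112359, p(92)=72533807, p(93)=82010177, p(94)=92669720, p(95)=104651419, p(96)=118114304, p(97)=133230930, p(98)=150198136, p(99)=169229875, p(100)=190569292, p(101)=214481126, p(102)=241265379, p(103)=271248950, p(104)=304801365, p(105)=342325709, p(106)=384276336, p(107)=431149389, p(108)=483502844, p(109)=541946240, p(110)=607163746, p(111)=679903203, p(112)=761002156, p(113)=851376628, p(114)=952050665, p(115)=1064144451, p(116)=1188908248, p(117)=1327710076, p(118)=1482074143, p(119)=1653668665, p(120)=1844349560, p(121)=2056148051, p(122)=2291320912, p(123)=2552338241, p(124)=2841940500, p(125)=3163127352, p(126)=3519222692, p(127)=3913864295, p(128)=4351078600, p(129)=4835271870, p(130)=5371315400, p(131)=5964539504, p(132)=6620830889, p(133)=7346629512, p(134)=8149040695, p(135)=9035836076, p(136)=10015581680, p(137)=11097645016, p(138)=12292341831, p(139)=13610949895, p(140)=15065878135, p(141)=16670689208, p(142)=18440293320, p(143)=20390982757, p(144)=22540654445.
Final step: p(145) = p(144) + p(143) - p(140) - p(138) + p(133) + p(130) - p(123) - p(119) + p(110) + p(105) - p(94) - p(88) + p(75) + p(68) - p(53) - p(45) + p(28) + p(19) - p(0)
= 22540654445 + 20390982757 - 15065878135 - 12292341831 + 7346629512 + 5371315400 - 2552338241 - 1653668665 + 607163746 + 342325709 - 92669720 - 44108109 + 8118264 + 3087735 - 329931 - 89134 + 3718 + 490 - 1
= 24908858009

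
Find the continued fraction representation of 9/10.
[0; 1, 9]

Euclidean algorithm steps:
9 = 0 × 10 + 9
10 = 1 × 9 + 1
9 = 9 × 1 + 0
Continued fraction: [0; 1, 9]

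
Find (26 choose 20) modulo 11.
0

Using Lucas' theorem:
Write n=26 and k=20 in base 11:
n in base 11: [2, 4]
k in base 11: [1, 9]
C(26,20) mod 11 = ∏ C(n_i, k_i) mod 11
Digit binomials (mod 11): C(2,1) = 2; C(4,9) = 0 (k_i > n_i)
Product: 2 × 0 = 0 ≡ 0 (mod 11)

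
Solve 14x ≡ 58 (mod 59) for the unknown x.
x ≡ 21 (mod 59)

gcd(14, 59) = 1, which divides 58, so solutions exist.
Find 14^(-1) mod 59 by the extended Euclidean algorithm:
59 = 4 × 14 + 3  ⟹  3 = (1)·59 + (-4)·14
14 = 4 × 3 + 2  ⟹  2 = (-4)·59 + (17)·14
3 = 1 × 2 + 1  ⟹  1 = (5)·59 + (-21)·14
So (-21)·14 ≡ 1 (mod 59), i.e. 14^(-1) ≡ -21 ≡ 38 (mod 59).
x ≡ 38 × 58 = 2204 ≡ 21 (mod 59).
Check: 14 × 21 = 294 ≡ 58 (mod 59).
Unique solution: x ≡ 21 (mod 59)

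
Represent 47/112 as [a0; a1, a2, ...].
[0; 2, 2, 1, 1, 1, 1, 3]

Euclidean algorithm steps:
47 = 0 × 112 + 47
112 = 2 × 47 + 18
47 = 2 × 18 + 11
18 = 1 × 11 + 7
11 = 1 × 7 + 4
7 = 1 × 4 + 3
4 = 1 × 3 + 1
3 = 3 × 1 + 0
Continued fraction: [0; 2, 2, 1, 1, 1, 1, 3]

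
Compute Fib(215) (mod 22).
5

Matrix identity: Q^n = [[F_(n+1), F_n], [F_n, F_(n-1)]] with Q = [[1,1],[1,0]].
n = 215 = 11010111₂. Square-and-multiply, entries mod 22:
Q^1 = [[1,1],[1,0]]
Q^3 = (Q^1)²·Q = [[3,2],[2,1]]
Q^6 = (Q^3)² = [[13,8],[8,5]]
Q^13 = (Q^6)²·Q = [[3,13],[13,12]]
Q^26 = (Q^13)² = [[2,19],[19,5]]
Q^53 = (Q^26)²·Q = [[14,13],[13,1]]
Q^107 = (Q^53)²·Q = [[10,13],[13,19]]
Q^215 = (Q^107)²·Q = [[8,5],[5,3]]
F_215 mod 22 = Q^215[0][1] = 5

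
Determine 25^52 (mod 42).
25

Repeated squaring. Binary of 52 = 110100.
25^1 ≡ 25 (mod 42); 25^2 ≡ 37 (mod 42); 25^4 ≡ 25 (mod 42); 25^8 ≡ 37 (mod 42); 25^16 ≡ 25 (mod 42); 25^32 ≡ 37 (mod 42)
25^52 = 25^4 × 25^16 × 25^32 ≡ 25 (mod 42)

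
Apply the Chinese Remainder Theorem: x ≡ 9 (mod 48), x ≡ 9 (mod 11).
9

Using Chinese Remainder Theorem:
M = 48 × 11 = 528
M1 = 11, M2 = 48
y1 = 11^(-1) mod 48 = 35
y2 = 48^(-1) mod 11 = 3
x = (9×11×35 + 9×48×3) mod 528 = 9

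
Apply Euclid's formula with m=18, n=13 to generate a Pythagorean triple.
(155, 468, 493)

Euclid's formula: a = m² - n², b = 2mn, c = m² + n²
m = 18, n = 13
a = 18² - 13² = 324 - 169 = 155
b = 2 × 18 × 13 = 468
c = 18² + 13² = 324 + 169 = 493
Verification: 155² + 468² = 24025 + 219024 = 243049 = 493² ✓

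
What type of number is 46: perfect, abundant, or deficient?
deficient

Proper divisors of 46: sum = 1 + 2 + 23 = 26
Since 26 < 46, 46 is deficient.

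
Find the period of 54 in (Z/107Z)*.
106

107 is prime, so ord(54) divides φ(107) = 106.
Divisors of 106: 1, 2, 53, 106.
Repeated squaring: 54^1 ≡ 54, 54^2 ≡ 27, 54^4 ≡ 87, 54^8 ≡ 79, 54^16 ≡ 35, 54^32 ≡ 48, 54^64 ≡ 57 (mod 107).
Test 54^d mod 107 for each divisor d in increasing order:
54^1 ≡ 54
54^2 ≡ 27
54^53 = 54^32·54^16·54^4·54^1 ≡ 106
54^106 = 54^64·54^32·54^8·54^2 ≡ 1  ← first divisor giving 1
The order is 106.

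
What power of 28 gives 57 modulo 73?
44

Baby-step giant-step with step n = ⌈√73⌉ = 9.
Baby steps 28^j mod 73 (j:value) for j=0..8: 0:1, 1:28, 2:54, 3:52, 4:69, 5:34, 6:3, 7:11, 8:16.
Giant-step multiplier: 28^(-9) ≡ 28^(72-9) = 28^63 ≡ 22 (mod 73).
Giant steps γ_i = 57·22^i mod 73: γ_0=57, γ_1=13, γ_2=67, γ_3=14, γ_4=16 (in table at j=8).
x = i·n + j = 4·9 + 8 = 44.
Check: 28^44 ≡ 57 (mod 73).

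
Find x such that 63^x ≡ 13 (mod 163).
75

Baby-step giant-step with step n = ⌈√163⌉ = 13.
Baby steps 63^j mod 163 (j:value) for j=0..12: 0:1, 1:63, 2:57, 3:5, 4:152, 5:122, 6:25, 7:108, 8:121, 9:125, 10:51, 11:116, 12:136.
Giant-step multiplier: 63^(-13) ≡ 63^(162-13) = 63^149 ≡ 101 (mod 163).
Giant steps γ_i = 13·101^i mod 163: γ_0=13, γ_1=9, γ_2=94, γ_3=40, γ_4=128, γ_5=51 (in table at j=10).
x = i·n + j = 5·13 + 10 = 75.
Check: 63^75 ≡ 13 (mod 163).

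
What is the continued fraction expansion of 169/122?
[1; 2, 1, 1, 2, 9]

Euclidean algorithm steps:
169 = 1 × 122 + 47
122 = 2 × 47 + 28
47 = 1 × 28 + 19
28 = 1 × 19 + 9
19 = 2 × 9 + 1
9 = 9 × 1 + 0
Continued fraction: [1; 2, 1, 1, 2, 9]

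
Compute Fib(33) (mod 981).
826

Matrix identity: Q^n = [[F_(n+1), F_n], [F_n, F_(n-1)]] with Q = [[1,1],[1,0]].
n = 33 = 100001₂. Square-and-multiply, entries mod 981:
Q^1 = [[1,1],[1,0]]
Q^2 = (Q^1)² = [[2,1],[1,1]]
Q^4 = (Q^2)² = [[5,3],[3,2]]
Q^8 = (Q^4)² = [[34,21],[21,13]]
Q^16 = (Q^8)² = [[616,6],[6,610]]
Q^33 = (Q^16)²·Q = [[334,826],[826,489]]
F_33 mod 981 = Q^33[0][1] = 826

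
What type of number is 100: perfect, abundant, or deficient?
abundant

Proper divisors of 100: sum = 1 + 2 + 4 + 5 + 10 + 20 + 25 + 50 = 117
Since 117 > 100, 100 is abundant.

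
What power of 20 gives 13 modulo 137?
79

Baby-step giant-step with step n = ⌈√137⌉ = 12.
Baby steps 20^j mod 137 (j:value) for j=0..11: 0:1, 1:20, 2:126, 3:54, 4:121, 5:91, 6:39, 7:95, 8:119, 9:51, 10:61, 11:124.
Giant-step multiplier: 20^(-12) ≡ 20^(136-12) = 20^124 ≡ 49 (mod 137).
Giant steps γ_i = 13·49^i mod 137: γ_0=13, γ_1=89, γ_2=114, γ_3=106, γ_4=125, γ_5=97, γ_6=95 (in table at j=7).
x = i·n + j = 6·12 + 7 = 79.
Check: 20^79 ≡ 13 (mod 137).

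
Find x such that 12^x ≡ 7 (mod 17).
7

Baby-step giant-step with step n = ⌈√17⌉ = 5.
Baby steps 12^j mod 17 (j:value) for j=0..4: 0:1, 1:12, 2:8, 3:11, 4:13.
Giant-step multiplier: 12^(-5) ≡ 12^(16-5) = 12^11 ≡ 6 (mod 17).
Giant steps γ_i = 7·6^i mod 17: γ_0=7, γ_1=8 (in table at j=2).
x = i·n + j = 1·5 + 2 = 7.
Check: 12^7 ≡ 7 (mod 17).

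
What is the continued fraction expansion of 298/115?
[2; 1, 1, 2, 4, 5]

Euclidean algorithm steps:
298 = 2 × 115 + 68
115 = 1 × 68 + 47
68 = 1 × 47 + 21
47 = 2 × 21 + 5
21 = 4 × 5 + 1
5 = 5 × 1 + 0
Continued fraction: [2; 1, 1, 2, 4, 5]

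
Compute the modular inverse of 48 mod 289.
283

gcd(48, 289) = 1, so the inverse exists.
Extended Euclidean algorithm on (289, 48):
289 = 6 × 48 + 1  ⟹  1 = (1)·289 + (-6)·48
So (-6)·48 ≡ 1 (mod 289), i.e. 48^(-1) ≡ -6 ≡ 283 (mod 289).
Check: 48 × 283 = 13584 ≡ 1 (mod 289)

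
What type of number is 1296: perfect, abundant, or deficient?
abundant

Proper divisors of 1296: sum = 1 + 2 + 3 + 4 + 6 + 8 + 9 + 12 + ... + 216 + 324 + 432 + 648 (24 divisors) = 2455
Since 2455 > 1296, 1296 is abundant.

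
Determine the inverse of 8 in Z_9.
8

gcd(8, 9) = 1, so the inverse exists.
Extended Euclidean algorithm on (9, 8):
9 = 1 × 8 + 1  ⟹  1 = (1)·9 + (-1)·8
So (-1)·8 ≡ 1 (mod 9), i.e. 8^(-1) ≡ -1 ≡ 8 (mod 9).
Check: 8 × 8 = 64 ≡ 1 (mod 9)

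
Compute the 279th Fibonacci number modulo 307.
303

Matrix identity: Q^n = [[F_(n+1), F_n], [F_n, F_(n-1)]] with Q = [[1,1],[1,0]].
n = 279 = 100010111₂. Square-and-multiply, entries mod 307:
Q^1 = [[1,1],[1,0]]
Q^2 = (Q^1)² = [[2,1],[1,1]]
Q^4 = (Q^2)² = [[5,3],[3,2]]
Q^8 = (Q^4)² = [[34,21],[21,13]]
Q^17 = (Q^8)²·Q = [[128,62],[62,66]]
Q^34 = (Q^17)² = [[273,55],[55,218]]
Q^69 = (Q^34)²·Q = [[179,190],[190,296]]
Q^139 = (Q^69)²·Q = [[286,294],[294,299]]
Q^279 = (Q^139)²·Q = [[66,303],[303,70]]
F_279 mod 307 = Q^279[0][1] = 303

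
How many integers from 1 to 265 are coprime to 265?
208

265 = 5 × 53
φ(n) = n × ∏(1 - 1/p) for each prime p dividing n
φ(265) = 265 × (1 - 1/5) × (1 - 1/53) = 208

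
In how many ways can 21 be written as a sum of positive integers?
792

p(n) counts ways to write n as a sum of positive integers (order ignored).
Euler's pentagonal recurrence: p(k) = p(k-1) + p(k-2) - p(k-5) - p(k-7) + p(k-12) + p(k-15) - ... (offsets j(3j∓1)/2, signs ++--, p(0)=1, p(<0)=0).
DP table for k = 0..20: p(0)=1, p(1)=1, p(2)=2, p(3)=3, p(4)=5, p(5)=7, p(6)=11, p(7)=15, p(8)=22, p(9)=30, p(10)=42, p(11)=56, p(12)=77, p(13)=101, p(14)=135, p(15)=176, p(16)=231, p(17)=297, p(18)=385, p(19)=490, p(20)=627.
Final step: p(21) = p(20) + p(19) - p(16) - p(14) + p(9) + p(6)
= 627 + 490 - 231 - 135 + 30 + 11
= 792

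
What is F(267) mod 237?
230

Matrix identity: Q^n = [[F_(n+1), F_n], [F_n, F_(n-1)]] with Q = [[1,1],[1,0]].
n = 267 = 100001011₂. Square-and-multiply, entries mod 237:
Q^1 = [[1,1],[1,0]]
Q^2 = (Q^1)² = [[2,1],[1,1]]
Q^4 = (Q^2)² = [[5,3],[3,2]]
Q^8 = (Q^4)² = [[34,21],[21,13]]
Q^16 = (Q^8)² = [[175,39],[39,136]]
Q^33 = (Q^16)²·Q = [[193,151],[151,42]]
Q^66 = (Q^33)² = [[89,172],[172,154]]
Q^133 = (Q^66)²·Q = [[143,59],[59,84]]
Q^267 = (Q^133)²·Q = [[114,230],[230,121]]
F_267 mod 237 = Q^267[0][1] = 230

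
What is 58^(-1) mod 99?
70

gcd(58, 99) = 1, so the inverse exists.
Extended Euclidean algorithm on (99, 58):
99 = 1 × 58 + 41  ⟹  41 = (1)·99 + (-1)·58
58 = 1 × 41 + 17  ⟹  17 = (-1)·99 + (2)·58
41 = 2 × 17 + 7  ⟹  7 = (3)·99 + (-5)·58
17 = 2 × 7 + 3  ⟹  3 = (-7)·99 + (12)·58
7 = 2 × 3 + 1  ⟹  1 = (17)·99 + (-29)·58
So (-29)·58 ≡ 1 (mod 99), i.e. 58^(-1) ≡ -29 ≡ 70 (mod 99).
Check: 58 × 70 = 4060 ≡ 1 (mod 99)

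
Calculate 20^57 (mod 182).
34

Repeated squaring. Binary of 57 = 111001.
20^1 ≡ 20 (mod 182); 20^2 ≡ 36 (mod 182); 20^4 ≡ 22 (mod 182); 20^8 ≡ 120 (mod 182); 20^16 ≡ 22 (mod 182); 20^32 ≡ 120 (mod 182)
20^57 = 20^1 × 20^8 × 20^16 × 20^32 ≡ 34 (mod 182)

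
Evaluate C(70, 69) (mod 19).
13

Using Lucas' theorem:
Write n=70 and k=69 in base 19:
n in base 19: [3, 13]
k in base 19: [3, 12]
C(70,69) mod 19 = ∏ C(n_i, k_i) mod 19
Digit binomials (mod 19): C(3,3) = 1; C(13,12) = 13
Product: 1 × 13 = 13 ≡ 13 (mod 19)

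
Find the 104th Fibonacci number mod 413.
210

Matrix identity: Q^n = [[F_(n+1), F_n], [F_n, F_(n-1)]] with Q = [[1,1],[1,0]].
n = 104 = 1101000₂. Square-and-multiply, entries mod 413:
Q^1 = [[1,1],[1,0]]
Q^3 = (Q^1)²·Q = [[3,2],[2,1]]
Q^6 = (Q^3)² = [[13,8],[8,5]]
Q^13 = (Q^6)²·Q = [[377,233],[233,144]]
Q^26 = (Q^13)² = [[243,384],[384,272]]
Q^52 = (Q^26)² = [[5,346],[346,72]]
Q^104 = (Q^52)² = [[384,210],[210,174]]
F_104 mod 413 = Q^104[0][1] = 210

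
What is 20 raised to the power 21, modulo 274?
166

Repeated squaring. Binary of 21 = 10101.
20^1 ≡ 20 (mod 274); 20^2 ≡ 126 (mod 274); 20^4 ≡ 258 (mod 274); 20^8 ≡ 256 (mod 274); 20^16 ≡ 50 (mod 274)
20^21 = 20^1 × 20^4 × 20^16 ≡ 166 (mod 274)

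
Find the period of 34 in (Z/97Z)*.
32

97 is prime, so ord(34) divides φ(97) = 96.
Divisors of 96: 1, 2, 3, 4, 6, 8, 12, 16, 24, 32, 48, 96.
Repeated squaring: 34^1 ≡ 34, 34^2 ≡ 89, 34^4 ≡ 64, 34^8 ≡ 22, 34^16 ≡ 96, 34^32 ≡ 1, 34^64 ≡ 1 (mod 97).
Test 34^d mod 97 for each divisor d in increasing order:
34^1 ≡ 34
34^2 ≡ 89
34^3 = 34^2·34^1 ≡ 19
34^4 ≡ 64
34^6 = 34^4·34^2 ≡ 70
34^8 ≡ 22
34^12 = 34^8·34^4 ≡ 50
34^16 ≡ 96
34^24 = 34^16·34^8 ≡ 75
34^32 ≡ 1  ← first divisor giving 1
The order is 32.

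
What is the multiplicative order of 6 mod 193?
96

193 is prime, so ord(6) divides φ(193) = 192.
Divisors of 192: 1, 2, 3, 4, 6, 8, 12, 16, 24, 32, 48, 64, 96, 192.
Repeated squaring: 6^1 ≡ 6, 6^2 ≡ 36, 6^4 ≡ 138, 6^8 ≡ 130, 6^16 ≡ 109, 6^32 ≡ 108, 6^64 ≡ 84, 6^128 ≡ 108 (mod 193).
Test 6^d mod 193 for each divisor d in increasing order:
6^1 ≡ 6
6^2 ≡ 36
6^3 = 6^2·6^1 ≡ 23
6^4 ≡ 138
6^6 = 6^4·6^2 ≡ 143
6^8 ≡ 130
6^12 = 6^8·6^4 ≡ 184
6^16 ≡ 109
6^24 = 6^16·6^8 ≡ 81
6^32 ≡ 108
6^48 = 6^32·6^16 ≡ 192
6^64 ≡ 84
6^96 = 6^64·6^32 ≡ 1  ← first divisor giving 1
The order is 96.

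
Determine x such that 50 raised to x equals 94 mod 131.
92

Baby-step giant-step with step n = ⌈√131⌉ = 12.
Baby steps 50^j mod 131 (j:value) for j=0..11: 0:1, 1:50, 2:11, 3:26, 4:121, 5:24, 6:21, 7:2, 8:100, 9:22, 10:52, 11:111.
Giant-step multiplier: 50^(-12) ≡ 50^(130-12) = 50^118 ≡ 101 (mod 131).
Giant steps γ_i = 94·101^i mod 131: γ_0=94, γ_1=62, γ_2=105, γ_3=125, γ_4=49, γ_5=102, γ_6=84, γ_7=100 (in table at j=8).
x = i·n + j = 7·12 + 8 = 92.
Check: 50^92 ≡ 94 (mod 131).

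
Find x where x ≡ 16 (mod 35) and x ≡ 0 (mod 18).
576

Using Chinese Remainder Theorem:
M = 35 × 18 = 630
M1 = 18, M2 = 35
y1 = 18^(-1) mod 35 = 2
y2 = 35^(-1) mod 18 = 17
x = (16×18×2 + 0×35×17) mod 630 = 576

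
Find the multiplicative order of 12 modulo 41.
40

41 is prime, so ord(12) divides φ(41) = 40.
Divisors of 40: 1, 2, 4, 5, 8, 10, 20, 40.
Repeated squaring: 12^1 ≡ 12, 12^2 ≡ 21, 12^4 ≡ 31, 12^8 ≡ 18, 12^16 ≡ 37, 12^32 ≡ 16 (mod 41).
Test 12^d mod 41 for each divisor d in increasing order:
12^1 ≡ 12
12^2 ≡ 21
12^4 ≡ 31
12^5 = 12^4·12^1 ≡ 3
12^8 ≡ 18
12^10 = 12^8·12^2 ≡ 9
12^20 = 12^16·12^4 ≡ 40
12^40 = 12^32·12^8 ≡ 1  ← first divisor giving 1
The order is 40.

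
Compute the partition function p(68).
3087735

p(n) counts ways to write n as a sum of positive integers (order ignored).
Euler's pentagonal recurrence: p(k) = p(k-1) + p(k-2) - p(k-5) - p(k-7) + p(k-12) + p(k-15) - ... (offsets j(3j∓1)/2, signs ++--, p(0)=1, p(<0)=0).
DP table for k = 0..67: p(0)=1, p(1)=1, p(2)=2, p(3)=3, p(4)=5, p(5)=7, p(6)=11, p(7)=15, p(8)=22, p(9)=30, p(10)=42, p(11)=56, p(12)=77, p(13)=101, p(14)=135, p(15)=176, p(16)=231, p(17)=297, p(18)=385, p(19)=490, p(20)=627, p(21)=792, p(22)=1002, p(23)=1255, p(24)=1575, p(25)=1958, p(26)=2436, p(27)=3010, p(28)=3718, p(29)=4565, p(30)=5604, p(31)=6842, p(32)=8349, p(33)=10143, p(34)=12310, p(35)=14883, p(36)=17977, p(37)=21637, p(38)=26015, p(39)=31185, p(40)=37338, p(41)=44583, p(42)=53174, p(43)=63261, p(44)=75175, p(45)=89134, p(46)=105558, p(47)=124754, p(48)=147273, p(49)=173525, p(50)=204226, p(51)=239943, p(52)=281589, p(53)=329931, p(54)=386155, p(55)=451276, p(56)=526823, p(57)=614154, p(58)=715220, p(59)=831820, p(60)=966467, p(61)=1121505, p(62)=1300156, p(63)=1505499, p(64)=1741630, p(65)=2012558, p(66)=2323520, p(67)=2679689.
Final step: p(68) = p(67) + p(66) - p(63) - p(61) + p(56) + p(53) - p(46) - p(42) + p(33) + p(28) - p(17) - p(11)
= 2679689 + 2323520 - 1505499 - 1121505 + 526823 + 329931 - 105558 - 53174 + 10143 + 3718 - 297 - 56
= 3087735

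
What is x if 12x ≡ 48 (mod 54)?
x ≡ 4 (mod 9)

gcd(12, 54) = 6, which divides 48, so solutions exist.
Divide through by 6: 2x ≡ 8 (mod 9).
Find 2^(-1) mod 9 by the extended Euclidean algorithm:
9 = 4 × 2 + 1  ⟹  1 = (1)·9 + (-4)·2
So (-4)·2 ≡ 1 (mod 9), i.e. 2^(-1) ≡ -4 ≡ 5 (mod 9).
x ≡ 5 × 8 = 40 ≡ 4 (mod 9).
Check: 12 × 4 = 48 ≡ 48 (mod 54).
x ≡ 4 (mod 9), giving 6 solutions mod 54.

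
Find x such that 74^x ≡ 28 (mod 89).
27

Baby-step giant-step with step n = ⌈√89⌉ = 10.
Baby steps 74^j mod 89 (j:value) for j=0..9: 0:1, 1:74, 2:47, 3:7, 4:73, 5:62, 6:49, 7:66, 8:78, 9:76.
Giant-step multiplier: 74^(-10) ≡ 74^(88-10) = 74^78 ≡ 21 (mod 89).
Giant steps γ_i = 28·21^i mod 89: γ_0=28, γ_1=54, γ_2=66 (in table at j=7).
x = i·n + j = 2·10 + 7 = 27.
Check: 74^27 ≡ 28 (mod 89).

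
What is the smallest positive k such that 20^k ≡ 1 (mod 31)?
15

31 is prime, so ord(20) divides φ(31) = 30.
Divisors of 30: 1, 2, 3, 5, 6, 10, 15, 30.
Repeated squaring: 20^1 ≡ 20, 20^2 ≡ 28, 20^4 ≡ 9, 20^8 ≡ 19, 20^16 ≡ 20 (mod 31).
Test 20^d mod 31 for each divisor d in increasing order:
20^1 ≡ 20
20^2 ≡ 28
20^3 = 20^2·20^1 ≡ 2
20^5 = 20^4·20^1 ≡ 25
20^6 = 20^4·20^2 ≡ 4
20^10 = 20^8·20^2 ≡ 5
20^15 = 20^8·20^4·20^2·20^1 ≡ 1  ← first divisor giving 1
The order is 15.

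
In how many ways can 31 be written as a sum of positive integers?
6842

p(n) counts ways to write n as a sum of positive integers (order ignored).
Euler's pentagonal recurrence: p(k) = p(k-1) + p(k-2) - p(k-5) - p(k-7) + p(k-12) + p(k-15) - ... (offsets j(3j∓1)/2, signs ++--, p(0)=1, p(<0)=0).
DP table for k = 0..30: p(0)=1, p(1)=1, p(2)=2, p(3)=3, p(4)=5, p(5)=7, p(6)=11, p(7)=15, p(8)=22, p(9)=30, p(10)=42, p(11)=56, p(12)=77, p(13)=101, p(14)=135, p(15)=176, p(16)=231, p(17)=297, p(18)=385, p(19)=490, p(20)=627, p(21)=792, p(22)=1002, p(23)=1255, p(24)=1575, p(25)=1958, p(26)=2436, p(27)=3010, p(28)=3718, p(29)=4565, p(30)=5604.
Final step: p(31) = p(30) + p(29) - p(26) - p(24) + p(19) + p(16) - p(9) - p(5)
= 5604 + 4565 - 2436 - 1575 + 490 + 231 - 30 - 7
= 6842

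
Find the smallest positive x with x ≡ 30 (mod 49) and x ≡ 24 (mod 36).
1500

Using Chinese Remainder Theorem:
M = 49 × 36 = 1764
M1 = 36, M2 = 49
y1 = 36^(-1) mod 49 = 15
y2 = 49^(-1) mod 36 = 25
x = (30×36×15 + 24×49×25) mod 1764 = 1500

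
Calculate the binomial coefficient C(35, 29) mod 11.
0

Using Lucas' theorem:
Write n=35 and k=29 in base 11:
n in base 11: [3, 2]
k in base 11: [2, 7]
C(35,29) mod 11 = ∏ C(n_i, k_i) mod 11
Digit binomials (mod 11): C(3,2) = 3; C(2,7) = 0 (k_i > n_i)
Product: 3 × 0 = 0 ≡ 0 (mod 11)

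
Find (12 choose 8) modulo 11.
0

Using Lucas' theorem:
Write n=12 and k=8 in base 11:
n in base 11: [1, 1]
k in base 11: [0, 8]
C(12,8) mod 11 = ∏ C(n_i, k_i) mod 11
Digit binomials (mod 11): C(1,0) = 1; C(1,8) = 0 (k_i > n_i)
Product: 1 × 0 = 0 ≡ 0 (mod 11)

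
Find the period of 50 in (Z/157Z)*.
12

157 is prime, so ord(50) divides φ(157) = 156.
Divisors of 156: 1, 2, 3, 4, 6, 12, 13, 26, 39, 52, 78, 156.
Repeated squaring: 50^1 ≡ 50, 50^2 ≡ 145, 50^4 ≡ 144, 50^8 ≡ 12, 50^16 ≡ 144, 50^32 ≡ 12, 50^64 ≡ 144, 50^128 ≡ 12 (mod 157).
Test 50^d mod 157 for each divisor d in increasing order:
50^1 ≡ 50
50^2 ≡ 145
50^3 = 50^2·50^1 ≡ 28
50^4 ≡ 144
50^6 = 50^4·50^2 ≡ 156
50^12 = 50^8·50^4 ≡ 1  ← first divisor giving 1
The order is 12.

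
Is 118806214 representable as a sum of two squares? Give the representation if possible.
Not possible

Factorization: 118806214 = 2 × 29 × 127^3
By Fermat: n is sum of two squares iff every prime p ≡ 3 (mod 4) appears to even power.
Prime(s) ≡ 3 (mod 4) with odd exponent: [(127, 3)]
Therefore 118806214 cannot be expressed as a² + b².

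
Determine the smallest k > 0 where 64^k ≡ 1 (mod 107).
53

107 is prime, so ord(64) divides φ(107) = 106.
Divisors of 106: 1, 2, 53, 106.
Repeated squaring: 64^1 ≡ 64, 64^2 ≡ 30, 64^4 ≡ 44, 64^8 ≡ 10, 64^16 ≡ 100, 64^32 ≡ 49, 64^64 ≡ 47 (mod 107).
Test 64^d mod 107 for each divisor d in increasing order:
64^1 ≡ 64
64^2 ≡ 30
64^53 = 64^32·64^16·64^4·64^1 ≡ 1  ← first divisor giving 1
The order is 53.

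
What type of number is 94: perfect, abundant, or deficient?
deficient

Proper divisors of 94: sum = 1 + 2 + 47 = 50
Since 50 < 94, 94 is deficient.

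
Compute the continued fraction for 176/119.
[1; 2, 11, 2, 2]

Euclidean algorithm steps:
176 = 1 × 119 + 57
119 = 2 × 57 + 5
57 = 11 × 5 + 2
5 = 2 × 2 + 1
2 = 2 × 1 + 0
Continued fraction: [1; 2, 11, 2, 2]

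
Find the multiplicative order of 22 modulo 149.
74

149 is prime, so ord(22) divides φ(149) = 148.
Divisors of 148: 1, 2, 4, 37, 74, 148.
Repeated squaring: 22^1 ≡ 22, 22^2 ≡ 37, 22^4 ≡ 28, 22^8 ≡ 39, 22^16 ≡ 31, 22^32 ≡ 67, 22^64 ≡ 19, 22^128 ≡ 63 (mod 149).
Test 22^d mod 149 for each divisor d in increasing order:
22^1 ≡ 22
22^2 ≡ 37
22^4 ≡ 28
22^37 = 22^32·22^4·22^1 ≡ 148
22^74 = 22^64·22^8·22^2 ≡ 1  ← first divisor giving 1
The order is 74.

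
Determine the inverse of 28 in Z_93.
10

gcd(28, 93) = 1, so the inverse exists.
Extended Euclidean algorithm on (93, 28):
93 = 3 × 28 + 9  ⟹  9 = (1)·93 + (-3)·28
28 = 3 × 9 + 1  ⟹  1 = (-3)·93 + (10)·28
So (10)·28 ≡ 1 (mod 93), i.e. 28^(-1) ≡ 10 (mod 93).
Check: 28 × 10 = 280 ≡ 1 (mod 93)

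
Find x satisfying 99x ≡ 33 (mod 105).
x ≡ 12 (mod 35)

gcd(99, 105) = 3, which divides 33, so solutions exist.
Divide through by 3: 33x ≡ 11 (mod 35).
Find 33^(-1) mod 35 by the extended Euclidean algorithm:
35 = 1 × 33 + 2  ⟹  2 = (1)·35 + (-1)·33
33 = 16 × 2 + 1  ⟹  1 = (-16)·35 + (17)·33
So (17)·33 ≡ 1 (mod 35), i.e. 33^(-1) ≡ 17 (mod 35).
x ≡ 17 × 11 = 187 ≡ 12 (mod 35).
Check: 99 × 12 = 1188 ≡ 33 (mod 105).
x ≡ 12 (mod 35), giving 3 solutions mod 105.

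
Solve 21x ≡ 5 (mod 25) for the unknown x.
x ≡ 5 (mod 25)

gcd(21, 25) = 1, which divides 5, so solutions exist.
Find 21^(-1) mod 25 by the extended Euclidean algorithm:
25 = 1 × 21 + 4  ⟹  4 = (1)·25 + (-1)·21
21 = 5 × 4 + 1  ⟹  1 = (-5)·25 + (6)·21
So (6)·21 ≡ 1 (mod 25), i.e. 21^(-1) ≡ 6 (mod 25).
x ≡ 6 × 5 = 30 ≡ 5 (mod 25).
Check: 21 × 5 = 105 ≡ 5 (mod 25).
Unique solution: x ≡ 5 (mod 25)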